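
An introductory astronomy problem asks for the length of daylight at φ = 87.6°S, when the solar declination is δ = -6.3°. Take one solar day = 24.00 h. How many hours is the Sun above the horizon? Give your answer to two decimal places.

Sunrise equation: cos H₀ = −tan φ · tan δ = -2.6341 ≤ −1, so the Sun never sets (polar day) and H₀ = π.
Daylight = 2H₀/(2π) × 24.00 h = (3.1416/π) × 24.00 = 24.00 h.

24.00 h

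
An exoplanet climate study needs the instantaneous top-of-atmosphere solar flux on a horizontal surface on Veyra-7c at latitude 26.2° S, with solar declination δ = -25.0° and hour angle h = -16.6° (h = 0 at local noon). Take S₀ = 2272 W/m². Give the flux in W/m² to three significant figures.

cos θ_z = sin φ sin δ + cos φ cos δ cos h = 0.186588 + 0.779300 = 0.965888.
Flux = S₀ · cos θ_z = 2272 × 0.965888 = 2194 W/m².

2.19e+03 W/m²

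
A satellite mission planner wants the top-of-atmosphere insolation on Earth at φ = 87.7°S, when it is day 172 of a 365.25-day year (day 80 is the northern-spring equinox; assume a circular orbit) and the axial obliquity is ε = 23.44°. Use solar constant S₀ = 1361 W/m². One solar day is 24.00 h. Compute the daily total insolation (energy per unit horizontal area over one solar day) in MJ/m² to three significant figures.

Solar longitude: λ_s = 360° × (172 − 80)/365.25 = 90.678°.
sin δ = sin 23.44° × sin 90.678° = 0.39776, so δ = +23.438°.
cos H₀ = −tan(-87.7°) tan(+23.438°) = 10.7940 ≥ 1 ⇒ polar night, H₀ = 0 and Q̄ = 0.
Daily total = Q̄ × 24.00 h × 3600 s/h = 0.00 MJ/m².

0.00 MJ/m²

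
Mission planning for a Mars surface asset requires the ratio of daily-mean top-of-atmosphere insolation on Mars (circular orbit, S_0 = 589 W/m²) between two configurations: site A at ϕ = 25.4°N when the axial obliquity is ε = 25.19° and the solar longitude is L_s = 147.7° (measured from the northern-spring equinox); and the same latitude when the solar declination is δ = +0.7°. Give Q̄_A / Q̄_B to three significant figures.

— Configuration A (ϕ=+25.4°):
Solar declination: sin δ = sin ε · sin L_s = sin 25.19° × sin 147.7° = 0.22743, so δ = +13.146°.
cos h₀ = −tan(+25.4°) tan(+13.146°) = -0.1109, h₀ = 1.6819 rad.
Bracket: h₀ sin ϕ sin δ + cos ϕ cos δ sin h₀ = 1.6819×0.42894×0.22743 + 0.90334×0.97379×0.99383 = 0.164076 + 0.874236 = 1.038312.
Q̄ = (S_0/π) × [bracket] = (589/π) × 1.038312 = 194.67 W/m².
— Configuration B (ϕ=+25.4°):
cos h₀ = −tan(+25.4°) tan(+0.700°) = -0.0058, h₀ = 1.5766 rad.
Bracket: h₀ sin ϕ sin δ + cos ϕ cos δ sin h₀ = 1.5766×0.42894×0.01222 + 0.90334×0.99993×0.99998 = 0.008264 + 0.903259 = 0.911523.
Q̄ = (S_0/π) × [bracket] = (589/π) × 0.911523 = 170.90 W/m².
Ratio Q̄_A / Q̄_B = 194.67 / 170.90 = 1.139.

Q̄_A / Q̄_B ≈ 1.14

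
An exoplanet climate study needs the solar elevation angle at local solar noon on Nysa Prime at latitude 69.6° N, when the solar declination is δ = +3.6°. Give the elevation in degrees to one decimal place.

At local noon the hour angle is zero, so the zenith angle equals |φ − δ| = |+69.6° − (+3.600°)| = 66.000°.
Elevation = 90° − 66.000° = 24.0°.

24.0°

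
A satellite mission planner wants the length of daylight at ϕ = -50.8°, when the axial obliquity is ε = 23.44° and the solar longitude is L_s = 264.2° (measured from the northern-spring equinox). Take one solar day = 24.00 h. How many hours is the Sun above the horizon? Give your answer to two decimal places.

Solar declination: sin δ = sin ε · sin L_s = sin 23.44° × sin 264.2° = -0.39575, so δ = -23.313°.
cos h₀ = −tan ϕ · tan δ = −tan(-50.8°) × tan(-23.313°) = -0.5284, so h₀ = 2.1275 rad = 121.90°.
Daylight = 2h₀/(2π) × 24.00 h = (2.1275/π) × 24.00 = 16.25 h.

16.25 h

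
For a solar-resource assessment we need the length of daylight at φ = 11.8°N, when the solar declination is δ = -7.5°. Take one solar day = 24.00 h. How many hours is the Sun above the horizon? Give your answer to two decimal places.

cos H₀ = −tan φ · tan δ = −tan(+11.8°) × tan(-7.500°) = 0.0275, so H₀ = 1.5433 rad = 88.42°.
Daylight = 2H₀/(2π) × 24.00 h = (1.5433/π) × 24.00 = 11.79 h.

11.79 h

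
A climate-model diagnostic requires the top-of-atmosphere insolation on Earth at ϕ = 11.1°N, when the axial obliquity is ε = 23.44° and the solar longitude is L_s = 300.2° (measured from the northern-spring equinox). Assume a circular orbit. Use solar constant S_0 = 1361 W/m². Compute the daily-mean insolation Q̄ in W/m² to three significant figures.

Q̄ ≈ 355 W/m²

Solar declination: sin δ = sin ε · sin L_s = sin 23.44° × sin 300.2° = -0.34380, so δ = -20.108°.
cos h₀ = −tan(+11.1°) tan(-20.108°) = 0.0718, h₀ = 1.4989 rad.
Bracket: h₀ sin ϕ sin δ + cos ϕ cos δ sin h₀ = 1.4989×0.19252×-0.34380 + 0.98129×0.93904×0.99742 = -0.099210 + 0.919093 = 0.819883.
Q̄ = (S_0/π) × [bracket] = (1361/π) × 0.819883 = 355.2 W/m².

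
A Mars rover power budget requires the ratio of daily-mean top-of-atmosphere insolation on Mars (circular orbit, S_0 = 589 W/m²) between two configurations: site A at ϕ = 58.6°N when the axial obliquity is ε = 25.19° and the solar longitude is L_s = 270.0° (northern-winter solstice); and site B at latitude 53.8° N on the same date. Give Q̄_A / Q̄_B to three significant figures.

— Configuration A (ϕ=+58.6°):
Solar declination: sin δ = sin ε · sin L_s = sin 25.19° × sin 270.0° = -0.42562, so δ = -25.190°.
cos h₀ = −tan(+58.6°) tan(-25.190°) = 0.7706, h₀ = 0.6911 rad.
Bracket: h₀ sin ϕ sin δ + cos ϕ cos δ sin h₀ = 0.6911×0.85355×-0.42562 + 0.52101×0.90490×0.63737 = -0.251068 + 0.300496 = 0.049428.
Q̄ = (S_0/π) × [bracket] = (589/π) × 0.049428 = 9.2670 W/m².
— Configuration B (ϕ=+53.8°):
cos h₀ = −tan(+53.8°) tan(-25.190°) = 0.6427, h₀ = 0.8728 rad.
Bracket: h₀ sin ϕ sin δ + cos ϕ cos δ sin h₀ = 0.8728×0.80696×-0.42562 + 0.59061×0.90490×0.76616 = -0.299770 + 0.409469 = 0.109699.
Q̄ = (S_0/π) × [bracket] = (589/π) × 0.109699 = 20.567 W/m².
Ratio Q̄_A / Q̄_B = 9.2670 / 20.567 = 0.4506.

Q̄_A / Q̄_B ≈ 0.451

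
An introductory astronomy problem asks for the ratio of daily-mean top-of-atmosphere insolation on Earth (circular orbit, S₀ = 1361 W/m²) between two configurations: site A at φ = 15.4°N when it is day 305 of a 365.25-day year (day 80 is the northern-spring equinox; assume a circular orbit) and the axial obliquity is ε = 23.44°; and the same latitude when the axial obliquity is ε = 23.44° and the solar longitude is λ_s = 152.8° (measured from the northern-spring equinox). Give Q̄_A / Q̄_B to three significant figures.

Q̄_A / Q̄_B ≈ 0.802

— Configuration A (φ=+15.4°):
Solar longitude: λ_s = 360° × (305 − 80)/365.25 = 221.766°.
sin δ = sin 23.44° × sin 221.766° = -0.26496, so δ = -15.365°.
cos H₀ = −tan(+15.4°) tan(-15.365°) = 0.0757, H₀ = 1.4950 rad.
Bracket: H₀ sin φ sin δ + cos φ cos δ sin H₀ = 1.4950×0.26556×-0.26496 + 0.96410×0.96426×0.99713 = -0.105192 + 0.926975 = 0.821783.
Q̄ = (S₀/π) × [bracket] = (1361/π) × 0.821783 = 356.01 W/m².
— Configuration B (φ=+15.4°):
Solar declination: sin δ = sin ε · sin λ_s = sin 23.44° × sin 152.8° = 0.18183, so δ = +10.476°.
cos H₀ = −tan(+15.4°) tan(+10.476°) = -0.0509, H₀ = 1.6218 rad.
Bracket: H₀ sin φ sin δ + cos φ cos δ sin H₀ = 1.6218×0.26556×0.18183 + 0.96410×0.98333×0.99870 = 0.078311 + 0.946796 = 1.025107.
Q̄ = (S₀/π) × [bracket] = (1361/π) × 1.025107 = 444.10 W/m².
Ratio Q̄_A / Q̄_B = 356.01 / 444.10 = 0.8016.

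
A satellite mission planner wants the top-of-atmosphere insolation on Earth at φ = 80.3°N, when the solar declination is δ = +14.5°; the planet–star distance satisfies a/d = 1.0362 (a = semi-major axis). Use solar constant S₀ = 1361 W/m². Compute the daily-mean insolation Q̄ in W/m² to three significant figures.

Q̄ ≈ 361 W/m²

cos H₀ = −tan(+80.3°) tan(+14.500°) = -1.5130 ≤ −1 ⇒ polar day, H₀ = π.
Bracket: H₀ sin φ sin δ + cos φ cos δ sin H₀ = 3.1416×0.98570×0.25038 + 0.16849×0.96815×0.00000 = 0.775346 + 0.000000 = 0.775346.
Inverse-square distance factor (a/d)² = 1.0362² = 1.073710.
Q̄ = (S₀/π) × 1.073710 × [bracket] = (1361/π) × 1.073710 × 0.775346 = 360.7 W/m².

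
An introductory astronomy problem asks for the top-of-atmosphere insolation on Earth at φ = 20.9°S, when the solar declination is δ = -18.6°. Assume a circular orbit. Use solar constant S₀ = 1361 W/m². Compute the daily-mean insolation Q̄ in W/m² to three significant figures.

Q̄ ≈ 464 W/m²

cos H₀ = −tan(-20.9°) tan(-18.600°) = -0.1285, H₀ = 1.6997 rad.
Bracket: H₀ sin φ sin δ + cos φ cos δ sin H₀ = 1.6997×-0.35674×-0.31896 + 0.93420×0.94777×0.99171 = 0.193402 + 0.878067 = 1.071469.
Q̄ = (S₀/π) × [bracket] = (1361/π) × 1.071469 = 464.2 W/m².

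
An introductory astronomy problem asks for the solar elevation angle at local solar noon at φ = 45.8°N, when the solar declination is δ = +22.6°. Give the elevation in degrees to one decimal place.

At local noon the hour angle is zero, so the zenith angle equals |φ − δ| = |+45.8° − (+22.600°)| = 23.200°.
Elevation = 90° − 23.200° = 66.8°.

66.8°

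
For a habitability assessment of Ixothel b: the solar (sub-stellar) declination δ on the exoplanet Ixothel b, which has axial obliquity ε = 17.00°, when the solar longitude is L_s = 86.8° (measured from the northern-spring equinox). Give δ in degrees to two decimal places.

sin δ = sin ε · sin L_s = sin 17.00° × sin 86.8° = 0.291916.
δ = arcsin(0.291916) = +16.97°.

δ = +16.97°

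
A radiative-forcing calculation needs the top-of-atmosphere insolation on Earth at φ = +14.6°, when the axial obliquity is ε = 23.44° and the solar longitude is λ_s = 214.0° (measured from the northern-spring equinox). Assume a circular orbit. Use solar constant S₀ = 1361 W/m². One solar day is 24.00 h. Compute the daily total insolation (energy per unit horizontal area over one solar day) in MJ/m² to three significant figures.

32.1 MJ/m²

Solar declination: sin δ = sin ε · sin λ_s = sin 23.44° × sin 214.0° = -0.22244, so δ = -12.852°.
cos H₀ = −tan(+14.6°) tan(-12.852°) = 0.0594, H₀ = 1.5113 rad.
Bracket: H₀ sin φ sin δ + cos φ cos δ sin H₀ = 1.5113×0.25207×-0.22244 + 0.96771×0.97495×0.99823 = -0.084739 + 0.941799 = 0.857060.
Q̄ = (S₀/π) × [bracket] = (1361/π) × 0.857060 = 371.30 W/m².
Daily total = Q̄ × 24.00 h × 3600 s/h = 371.30 × 24.00 × 3600 / 10⁶ = 32.08 MJ/m².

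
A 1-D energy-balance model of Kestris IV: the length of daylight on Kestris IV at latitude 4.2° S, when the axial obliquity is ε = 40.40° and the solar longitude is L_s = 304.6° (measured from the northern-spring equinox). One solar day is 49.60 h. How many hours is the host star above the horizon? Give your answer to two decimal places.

25.53 h

Solar declination: sin δ = sin ε · sin L_s = sin 40.40° × sin 304.6° = -0.53349, so δ = -32.242°.
cos h₀ = −tan ϕ · tan δ = −tan(-4.2°) × tan(-32.242°) = -0.0463, so h₀ = 1.6171 rad = 92.65°.
Daylight = 2h₀/(2π) × 49.60 h = (1.6171/π) × 49.60 = 25.53 h.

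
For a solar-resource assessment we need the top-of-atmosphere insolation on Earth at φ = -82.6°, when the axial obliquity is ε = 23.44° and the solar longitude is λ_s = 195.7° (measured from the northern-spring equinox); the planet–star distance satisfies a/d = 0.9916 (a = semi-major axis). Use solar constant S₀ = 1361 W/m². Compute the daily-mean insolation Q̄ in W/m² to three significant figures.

Q̄ ≈ 146 W/m²

Solar declination: sin δ = sin ε · sin λ_s = sin 23.44° × sin 195.7° = -0.10764, so δ = -6.179°.
cos H₀ = −tan(-82.6°) tan(-6.179°) = -0.8336, H₀ = 2.5565 rad.
Bracket: H₀ sin φ sin δ + cos φ cos δ sin H₀ = 2.5565×-0.99167×-0.10764 + 0.12880×0.99419×0.55231 = 0.272889 + 0.070724 = 0.343613.
Inverse-square distance factor (a/d)² = 0.9916² = 0.983271.
Q̄ = (S₀/π) × 0.983271 × [bracket] = (1361/π) × 0.983271 × 0.343613 = 146.4 W/m².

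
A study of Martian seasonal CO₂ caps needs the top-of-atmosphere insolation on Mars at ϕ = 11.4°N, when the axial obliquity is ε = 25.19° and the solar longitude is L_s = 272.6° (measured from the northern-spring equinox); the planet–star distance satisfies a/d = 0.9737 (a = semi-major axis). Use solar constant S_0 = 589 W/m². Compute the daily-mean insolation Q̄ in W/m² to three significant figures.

Solar declination: sin δ = sin ε · sin L_s = sin 25.19° × sin 272.6° = -0.42518, so δ = -25.162°.
cos h₀ = −tan(+11.4°) tan(-25.162°) = 0.0947, h₀ = 1.4759 rad.
Bracket: h₀ sin ϕ sin δ + cos ϕ cos δ sin h₀ = 1.4759×0.19766×-0.42518 + 0.98027×0.90511×0.99550 = -0.124036 + 0.883260 = 0.759224.
Inverse-square distance factor (a/d)² = 0.9737² = 0.948092.
Q̄ = (S_0/π) × 0.948092 × [bracket] = (589/π) × 0.948092 × 0.759224 = 135.0 W/m².

Q̄ ≈ 135 W/m²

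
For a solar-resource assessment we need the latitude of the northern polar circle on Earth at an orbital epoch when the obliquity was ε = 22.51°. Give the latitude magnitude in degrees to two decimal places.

67.49°

The polar circle is the lowest latitude that experiences at least one full rotation of continuous daylight at the northern-summer solstice; it lies at |ϕ| = 90° − ε = 90° − 22.51° = 67.49°.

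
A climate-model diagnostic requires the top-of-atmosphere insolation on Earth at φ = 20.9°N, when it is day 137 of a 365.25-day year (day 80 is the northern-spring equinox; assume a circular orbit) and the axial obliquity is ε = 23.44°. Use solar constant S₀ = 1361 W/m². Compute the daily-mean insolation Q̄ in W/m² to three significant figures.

Q̄ ≈ 466 W/m²

Solar longitude: λ_s = 360° × (137 − 80)/365.25 = 56.181°.
sin δ = sin 23.44° × sin 56.181° = 0.33048, so δ = +19.298°.
cos H₀ = −tan(+20.9°) tan(+19.298°) = -0.1337, H₀ = 1.7049 rad.
Bracket: H₀ sin φ sin δ + cos φ cos δ sin H₀ = 1.7049×0.35674×0.33048 + 0.93420×0.94381×0.99102 = 0.201000 + 0.873790 = 1.074790.
Q̄ = (S₀/π) × [bracket] = (1361/π) × 1.074790 = 465.6 W/m².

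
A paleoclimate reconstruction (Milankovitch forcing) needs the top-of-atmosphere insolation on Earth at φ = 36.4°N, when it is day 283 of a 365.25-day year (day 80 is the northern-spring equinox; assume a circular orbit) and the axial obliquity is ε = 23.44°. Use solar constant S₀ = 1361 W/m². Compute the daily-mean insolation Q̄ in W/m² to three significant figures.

Q̄ ≈ 292 W/m²

Solar longitude: λ_s = 360° × (283 − 80)/365.25 = 200.082°.
sin δ = sin 23.44° × sin 200.082° = -0.13659, so δ = -7.850°.
cos H₀ = −tan(+36.4°) tan(-7.850°) = 0.1017, H₀ = 1.4690 rad.
Bracket: H₀ sin φ sin δ + cos φ cos δ sin H₀ = 1.4690×0.59342×-0.13659 + 0.80489×0.99063×0.99482 = -0.119070 + 0.793218 = 0.674148.
Q̄ = (S₀/π) × [bracket] = (1361/π) × 0.674148 = 292.1 W/m².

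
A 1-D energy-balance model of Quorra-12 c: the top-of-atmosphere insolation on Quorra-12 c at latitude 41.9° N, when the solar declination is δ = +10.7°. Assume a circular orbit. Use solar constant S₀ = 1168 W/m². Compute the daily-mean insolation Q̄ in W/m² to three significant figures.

cos H₀ = −tan(+41.9°) tan(+10.700°) = -0.1695, H₀ = 1.7412 rad.
Bracket: H₀ sin φ sin δ + cos φ cos δ sin H₀ = 1.7412×0.66783×0.18567 + 0.74431×0.98261×0.98552 = 0.215902 + 0.720776 = 0.936678.
Q̄ = (S₀/π) × [bracket] = (1168/π) × 0.936678 = 348.2 W/m².

Q̄ ≈ 348 W/m²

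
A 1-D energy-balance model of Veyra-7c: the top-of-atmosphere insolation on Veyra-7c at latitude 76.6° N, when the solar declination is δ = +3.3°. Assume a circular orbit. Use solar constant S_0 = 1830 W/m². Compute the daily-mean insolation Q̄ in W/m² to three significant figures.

Q̄ ≈ 190 W/m²

cos h₀ = −tan(+76.6°) tan(+3.300°) = -0.2420, h₀ = 1.8153 rad.
Bracket: h₀ sin ϕ sin δ + cos ϕ cos δ sin h₀ = 1.8153×0.97278×0.05756 + 0.23175×0.99834×0.97027 = 0.101644 + 0.224487 = 0.326131.
Q̄ = (S_0/π) × [bracket] = (1830/π) × 0.326131 = 190.0 W/m².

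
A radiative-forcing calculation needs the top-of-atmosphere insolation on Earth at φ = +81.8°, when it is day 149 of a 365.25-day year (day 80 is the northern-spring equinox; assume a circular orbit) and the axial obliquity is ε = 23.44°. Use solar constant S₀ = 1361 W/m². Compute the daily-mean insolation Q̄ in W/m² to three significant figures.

Q̄ ≈ 497 W/m²

Solar longitude: λ_s = 360° × (149 − 80)/365.25 = 68.008°.
sin δ = sin 23.44° × sin 68.008° = 0.36884, so δ = +21.644°.
cos H₀ = −tan(+81.8°) tan(+21.644°) = -2.7538 ≤ −1 ⇒ polar day, H₀ = π.
Bracket: H₀ sin φ sin δ + cos φ cos δ sin H₀ = 3.1416×0.98978×0.36884 + 0.14263×0.92949×0.00000 = 1.146905 + 0.000000 = 1.146905.
Q̄ = (S₀/π) × [bracket] = (1361/π) × 1.146905 = 496.9 W/m².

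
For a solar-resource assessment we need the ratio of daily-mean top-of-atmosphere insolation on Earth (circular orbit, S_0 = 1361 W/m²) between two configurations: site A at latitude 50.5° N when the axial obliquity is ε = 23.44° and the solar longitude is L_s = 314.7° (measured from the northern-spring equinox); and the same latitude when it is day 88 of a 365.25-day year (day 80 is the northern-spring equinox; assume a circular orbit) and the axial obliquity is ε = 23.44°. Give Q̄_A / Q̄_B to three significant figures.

Q̄_A / Q̄_B ≈ 0.437

— Configuration A (ϕ=+50.5°):
Solar declination: sin δ = sin ε · sin L_s = sin 23.44° × sin 314.7° = -0.28275, so δ = -16.424°.
cos h₀ = −tan(+50.5°) tan(-16.424°) = 0.3576, h₀ = 1.2051 rad.
Bracket: h₀ sin ϕ sin δ + cos ϕ cos δ sin h₀ = 1.2051×0.77162×-0.28275 + 0.63608×0.95919×0.93388 = -0.262923 + 0.569780 = 0.306857.
Q̄ = (S_0/π) × [bracket] = (1361/π) × 0.306857 = 132.94 W/m².
— Configuration B (ϕ=+50.5°):
Solar longitude: L_s = 360° × (88 − 80)/365.25 = 7.885°.
sin δ = sin 23.44° × sin 7.885° = 0.05457, so δ = +3.128°.
cos h₀ = −tan(+50.5°) tan(+3.128°) = -0.0663, h₀ = 1.6371 rad.
Bracket: h₀ sin ϕ sin δ + cos ϕ cos δ sin h₀ = 1.6371×0.77162×0.05457 + 0.63608×0.99851×0.99780 = 0.068934 + 0.633735 = 0.702669.
Q̄ = (S_0/π) × [bracket] = (1361/π) × 0.702669 = 304.41 W/m².
Ratio Q̄_A / Q̄_B = 132.94 / 304.41 = 0.4367.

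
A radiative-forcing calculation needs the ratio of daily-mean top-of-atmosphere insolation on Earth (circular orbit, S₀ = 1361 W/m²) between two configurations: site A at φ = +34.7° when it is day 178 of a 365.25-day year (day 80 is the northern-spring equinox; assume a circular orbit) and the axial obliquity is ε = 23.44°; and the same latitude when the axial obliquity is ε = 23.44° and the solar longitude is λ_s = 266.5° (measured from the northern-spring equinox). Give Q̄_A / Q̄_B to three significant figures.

— Configuration A (φ=+34.7°):
Solar longitude: λ_s = 360° × (178 − 80)/365.25 = 96.591°.
sin δ = sin 23.44° × sin 96.591° = 0.39516, so δ = +23.276°.
cos H₀ = −tan(+34.7°) tan(+23.276°) = -0.2979, H₀ = 1.8733 rad.
Bracket: H₀ sin φ sin δ + cos φ cos δ sin H₀ = 1.8733×0.56928×0.39516 + 0.82214×0.91861×0.95461 = 0.421411 + 0.720946 = 1.142357.
Q̄ = (S₀/π) × [bracket] = (1361/π) × 1.142357 = 494.89 W/m².
— Configuration B (φ=+34.7°):
Solar declination: sin δ = sin ε · sin λ_s = sin 23.44° × sin 266.5° = -0.39705, so δ = -23.394°.
cos H₀ = −tan(+34.7°) tan(-23.394°) = 0.2996, H₀ = 1.2666 rad.
Bracket: H₀ sin φ sin δ + cos φ cos δ sin H₀ = 1.2666×0.56928×-0.39705 + 0.82214×0.91780×0.95408 = -0.286293 + 0.719911 = 0.433618.
Q̄ = (S₀/π) × [bracket] = (1361/π) × 0.433618 = 187.85 W/m².
Ratio Q̄_A / Q̄_B = 494.89 / 187.85 = 2.634.

Q̄_A / Q̄_B ≈ 2.63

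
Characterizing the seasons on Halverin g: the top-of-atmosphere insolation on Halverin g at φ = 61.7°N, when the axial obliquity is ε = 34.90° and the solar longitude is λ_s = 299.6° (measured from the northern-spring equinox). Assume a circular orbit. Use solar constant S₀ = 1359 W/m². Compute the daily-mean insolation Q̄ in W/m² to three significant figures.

Solar declination: sin δ = sin ε · sin λ_s = sin 34.90° × sin 299.6° = -0.49748, so δ = -29.833°.
cos H₀ = −tan(+61.7°) tan(-29.833°) = 1.0651 ≥ 1 ⇒ polar night, H₀ = 0 and Q̄ = 0.

Q̄ ≈ 0.00 W/m²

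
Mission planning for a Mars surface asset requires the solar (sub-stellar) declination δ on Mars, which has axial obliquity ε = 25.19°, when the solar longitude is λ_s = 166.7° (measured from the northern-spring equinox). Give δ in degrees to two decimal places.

δ = +5.62°

sin δ = sin ε · sin λ_s = sin 25.19° × sin 166.7° = 0.097914.
δ = arcsin(0.097914) = +5.62°.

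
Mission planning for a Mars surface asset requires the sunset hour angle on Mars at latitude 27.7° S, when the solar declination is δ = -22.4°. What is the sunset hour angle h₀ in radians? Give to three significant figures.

h₀ = 1.79 rad

cos h₀ = −tan ϕ · tan δ = −tan(-27.7°) × tan(-22.400°) = -0.2164, so h₀ = 1.7889 rad = 102.50°.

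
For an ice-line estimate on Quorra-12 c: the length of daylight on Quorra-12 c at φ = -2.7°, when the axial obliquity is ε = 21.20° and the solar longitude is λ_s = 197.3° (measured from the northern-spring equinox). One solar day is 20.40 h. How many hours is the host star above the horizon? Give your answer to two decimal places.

Solar declination: sin δ = sin ε · sin λ_s = sin 21.20° × sin 197.3° = -0.10754, so δ = -6.173°.
cos H₀ = −tan φ · tan δ = −tan(-2.7°) × tan(-6.173°) = -0.0051, so H₀ = 1.5759 rad = 90.29°.
Daylight = 2H₀/(2π) × 20.40 h = (1.5759/π) × 20.40 = 10.23 h.

10.23 h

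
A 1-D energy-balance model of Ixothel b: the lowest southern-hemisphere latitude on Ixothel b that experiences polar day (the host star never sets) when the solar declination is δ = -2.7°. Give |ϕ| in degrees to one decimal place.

|ϕ| = 87.3°

Polar day requires cos h₀ = −tan ϕ tan δ ≤ −1, i.e. tan ϕ tan δ ≥ 1.
The boundary is |tan ϕ| · |tan δ| = 1, so |ϕ| = 90° − |δ| = 90° − 2.7° = 87.3° in the southern hemisphere.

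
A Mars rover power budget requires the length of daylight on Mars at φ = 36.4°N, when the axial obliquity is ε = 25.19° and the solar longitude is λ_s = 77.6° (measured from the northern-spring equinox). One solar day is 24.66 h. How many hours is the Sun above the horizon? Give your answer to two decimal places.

Solar declination: sin δ = sin ε · sin λ_s = sin 25.19° × sin 77.6° = 0.41569, so δ = +24.563°.
cos H₀ = −tan φ · tan δ = −tan(+36.4°) × tan(+24.563°) = -0.3370, so H₀ = 1.9145 rad = 109.69°.
Daylight = 2H₀/(2π) × 24.66 h = (1.9145/π) × 24.66 = 15.03 h.

15.03 h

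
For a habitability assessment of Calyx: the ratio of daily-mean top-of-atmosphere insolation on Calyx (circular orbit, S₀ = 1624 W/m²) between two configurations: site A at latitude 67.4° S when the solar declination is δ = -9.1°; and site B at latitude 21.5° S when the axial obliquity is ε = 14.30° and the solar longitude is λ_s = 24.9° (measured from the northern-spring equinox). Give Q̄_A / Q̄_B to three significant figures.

Q̄_A / Q̄_B ≈ 0.736

— Configuration A (φ=-67.4°):
cos H₀ = −tan(-67.4°) tan(-9.100°) = -0.3848, H₀ = 1.9658 rad.
Bracket: H₀ sin φ sin δ + cos φ cos δ sin H₀ = 1.9658×-0.92321×-0.15816 + 0.38430×0.98741×0.92300 = 0.287036 + 0.350243 = 0.637279.
Q̄ = (S₀/π) × [bracket] = (1624/π) × 0.637279 = 329.43 W/m².
— Configuration B (φ=-21.5°):
Solar declination: sin δ = sin ε · sin λ_s = sin 14.30° × sin 24.9° = 0.10400, so δ = +5.969°.
cos H₀ = −tan(-21.5°) tan(+5.969°) = 0.0412, H₀ = 1.5296 rad.
Bracket: H₀ sin φ sin δ + cos φ cos δ sin H₀ = 1.5296×-0.36650×0.10400 + 0.93042×0.99458×0.99915 = -0.058302 + 0.924591 = 0.866289.
Q̄ = (S₀/π) × [bracket] = (1624/π) × 0.866289 = 447.82 W/m².
Ratio Q̄_A / Q̄_B = 329.43 / 447.82 = 0.7356.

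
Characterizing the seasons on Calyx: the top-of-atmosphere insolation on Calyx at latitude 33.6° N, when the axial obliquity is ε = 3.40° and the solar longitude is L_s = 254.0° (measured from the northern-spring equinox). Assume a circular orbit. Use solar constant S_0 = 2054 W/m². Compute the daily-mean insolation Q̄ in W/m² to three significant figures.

Solar declination: sin δ = sin ε · sin L_s = sin 3.40° × sin 254.0° = -0.05701, so δ = -3.268°.
cos h₀ = −tan(+33.6°) tan(-3.268°) = 0.0379, h₀ = 1.5328 rad.
Bracket: h₀ sin ϕ sin δ + cos ϕ cos δ sin h₀ = 1.5328×0.55339×-0.05701 + 0.83292×0.99837×0.99928 = -0.048358 + 0.830964 = 0.782606.
Q̄ = (S_0/π) × [bracket] = (2054/π) × 0.782606 = 511.7 W/m².

Q̄ ≈ 512 W/m²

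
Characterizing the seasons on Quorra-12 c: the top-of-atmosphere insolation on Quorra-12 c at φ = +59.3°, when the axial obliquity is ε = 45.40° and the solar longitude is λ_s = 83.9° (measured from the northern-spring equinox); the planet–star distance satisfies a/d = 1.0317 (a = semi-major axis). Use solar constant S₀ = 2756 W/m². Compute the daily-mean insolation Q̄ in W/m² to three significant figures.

Solar declination: sin δ = sin ε · sin λ_s = sin 45.40° × sin 83.9° = 0.70799, so δ = +45.072°.
cos H₀ = −tan(+59.3°) tan(+45.072°) = -1.6884 ≤ −1 ⇒ polar day, H₀ = π.
Bracket: H₀ sin φ sin δ + cos φ cos δ sin H₀ = 3.1416×0.85985×0.70799 + 0.51054×0.70622×0.00000 = 1.912497 + 0.000000 = 1.912497.
Inverse-square distance factor (a/d)² = 1.0317² = 1.064405.
Q̄ = (S₀/π) × 1.064405 × [bracket] = (2756/π) × 1.064405 × 1.912497 = 1786 W/m².

Q̄ ≈ 1.79e+03 W/m²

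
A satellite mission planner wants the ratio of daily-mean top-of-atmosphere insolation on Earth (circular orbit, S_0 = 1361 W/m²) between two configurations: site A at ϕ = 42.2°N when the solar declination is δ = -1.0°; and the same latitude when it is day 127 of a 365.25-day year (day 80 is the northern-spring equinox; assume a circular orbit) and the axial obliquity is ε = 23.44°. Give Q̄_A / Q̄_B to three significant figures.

Q̄_A / Q̄_B ≈ 0.695

— Configuration A (ϕ=+42.2°):
cos h₀ = −tan(+42.2°) tan(-1.000°) = 0.0158, h₀ = 1.5550 rad.
Bracket: h₀ sin ϕ sin δ + cos ϕ cos δ sin h₀ = 1.5550×0.67172×-0.01745 + 0.74080×0.99985×0.99987 = -0.018227 + 0.740593 = 0.722366.
Q̄ = (S_0/π) × [bracket] = (1361/π) × 0.722366 = 312.94 W/m².
— Configuration B (ϕ=+42.2°):
Solar longitude: L_s = 360° × (127 − 80)/365.25 = 46.324°.
sin δ = sin 23.44° × sin 46.324° = 0.28771, so δ = +16.721°.
cos h₀ = −tan(+42.2°) tan(+16.721°) = -0.2724, h₀ = 1.8467 rad.
Bracket: h₀ sin ϕ sin δ + cos ϕ cos δ sin h₀ = 1.8467×0.67172×0.28771 + 0.74080×0.95772×0.96219 = 0.356894 + 0.682654 = 1.039548.
Q̄ = (S_0/π) × [bracket] = (1361/π) × 1.039548 = 450.35 W/m².
Ratio Q̄_A / Q̄_B = 312.94 / 450.35 = 0.6949.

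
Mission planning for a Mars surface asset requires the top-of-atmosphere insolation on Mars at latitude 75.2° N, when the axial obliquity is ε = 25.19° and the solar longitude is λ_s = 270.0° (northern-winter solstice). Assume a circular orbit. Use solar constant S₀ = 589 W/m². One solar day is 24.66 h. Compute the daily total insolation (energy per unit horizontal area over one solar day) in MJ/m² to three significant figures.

0.00 MJ/m²

Solar declination: sin δ = sin ε · sin λ_s = sin 25.19° × sin 270.0° = -0.42562, so δ = -25.190°.
cos H₀ = −tan(+75.2°) tan(-25.190°) = 1.7802 ≥ 1 ⇒ polar night, H₀ = 0 and Q̄ = 0.
Daily total = Q̄ × 24.66 h × 3600 s/h = 0.00 MJ/m².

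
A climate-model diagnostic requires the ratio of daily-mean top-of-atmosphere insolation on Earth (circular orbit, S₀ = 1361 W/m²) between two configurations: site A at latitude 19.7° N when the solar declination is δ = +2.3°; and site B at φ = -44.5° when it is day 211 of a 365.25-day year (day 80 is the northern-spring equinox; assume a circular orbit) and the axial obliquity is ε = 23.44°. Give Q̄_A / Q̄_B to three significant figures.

— Configuration A (φ=+19.7°):
cos H₀ = −tan(+19.7°) tan(+2.300°) = -0.0144, H₀ = 1.5852 rad.
Bracket: H₀ sin φ sin δ + cos φ cos δ sin H₀ = 1.5852×0.33710×0.04013 + 0.94147×0.99919×0.99990 = 0.021444 + 0.940613 = 0.962057.
Q̄ = (S₀/π) × [bracket] = (1361/π) × 0.962057 = 416.78 W/m².
— Configuration B (φ=-44.5°):
Solar longitude: λ_s = 360° × (211 − 80)/365.25 = 129.117°.
sin δ = sin 23.44° × sin 129.117° = 0.30863, so δ = +17.977°.
cos H₀ = −tan(-44.5°) tan(+17.977°) = 0.3189, H₀ = 1.2463 rad.
Bracket: H₀ sin φ sin δ + cos φ cos δ sin H₀ = 1.2463×-0.70091×0.30863 + 0.71325×0.95118×0.94780 = -0.269602 + 0.643015 = 0.373413.
Q̄ = (S₀/π) × [bracket] = (1361/π) × 0.373413 = 161.77 W/m².
Ratio Q̄_A / Q̄_B = 416.78 / 161.77 = 2.576.

Q̄_A / Q̄_B ≈ 2.58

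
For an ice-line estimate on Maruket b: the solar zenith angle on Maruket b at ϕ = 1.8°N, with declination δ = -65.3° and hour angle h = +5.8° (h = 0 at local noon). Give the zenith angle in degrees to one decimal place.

θ_z = 67.2°

cos θ_z = sin ϕ sin δ + cos ϕ cos δ cos h = -0.028537 + 0.415523 = 0.386986.
θ_z = arccos(0.386986) = 67.2°.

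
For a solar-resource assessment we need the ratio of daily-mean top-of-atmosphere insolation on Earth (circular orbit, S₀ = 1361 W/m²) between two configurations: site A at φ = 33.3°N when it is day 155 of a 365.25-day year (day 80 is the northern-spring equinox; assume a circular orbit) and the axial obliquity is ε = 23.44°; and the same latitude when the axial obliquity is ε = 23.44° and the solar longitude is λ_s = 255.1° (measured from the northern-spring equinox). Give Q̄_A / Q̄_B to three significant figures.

Q̄_A / Q̄_B ≈ 2.41

— Configuration A (φ=+33.3°):
Solar longitude: λ_s = 360° × (155 − 80)/365.25 = 73.922°.
sin δ = sin 23.44° × sin 73.922° = 0.38223, so δ = +22.472°.
cos H₀ = −tan(+33.3°) tan(+22.472°) = -0.2717, H₀ = 1.8460 rad.
Bracket: H₀ sin φ sin δ + cos φ cos δ sin H₀ = 1.8460×0.54902×0.38223 + 0.83581×0.92407×0.96238 = 0.387387 + 0.743291 = 1.130678.
Q̄ = (S₀/π) × [bracket] = (1361/π) × 1.130678 = 489.83 W/m².
— Configuration B (φ=+33.3°):
Solar declination: sin δ = sin ε · sin λ_s = sin 23.44° × sin 255.1° = -0.38441, so δ = -22.607°.
cos H₀ = −tan(+33.3°) tan(-22.607°) = 0.2735, H₀ = 1.2937 rad.
Bracket: H₀ sin φ sin δ + cos φ cos δ sin H₀ = 1.2937×0.54902×-0.38441 + 0.83581×0.92316×0.96186 = -0.273034 + 0.742158 = 0.469124.
Q̄ = (S₀/π) × [bracket] = (1361/π) × 0.469124 = 203.23 W/m².
Ratio Q̄_A / Q̄_B = 489.83 / 203.23 = 2.410.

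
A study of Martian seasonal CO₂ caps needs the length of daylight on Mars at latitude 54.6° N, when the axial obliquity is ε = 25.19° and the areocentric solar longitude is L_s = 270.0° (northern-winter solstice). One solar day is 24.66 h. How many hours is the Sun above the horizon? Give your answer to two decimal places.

sin δ = sin 25.19° × sin 270.0° = -0.42562, so δ = -25.190°.
cos h₀ = −tan ϕ · tan δ = −tan(+54.6°) × tan(-25.190°) = 0.6618, so h₀ = 0.8475 rad = 48.56°.
Daylight = 2h₀/(2π) × 24.66 h = (0.8475/π) × 24.66 = 6.65 h.

6.65 h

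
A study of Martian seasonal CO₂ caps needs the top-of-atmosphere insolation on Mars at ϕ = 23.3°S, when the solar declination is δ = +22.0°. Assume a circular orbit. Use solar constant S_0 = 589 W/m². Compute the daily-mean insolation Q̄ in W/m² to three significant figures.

Q̄ ≈ 118 W/m²

cos h₀ = −tan(-23.3°) tan(+22.000°) = 0.1740, h₀ = 1.3959 rad.
Bracket: h₀ sin ϕ sin δ + cos ϕ cos δ sin h₀ = 1.3959×-0.39555×0.37461 + 0.91845×0.92718×0.98475 = -0.206840 + 0.838582 = 0.631742.
Q̄ = (S_0/π) × [bracket] = (589/π) × 0.631742 = 118.4 W/m².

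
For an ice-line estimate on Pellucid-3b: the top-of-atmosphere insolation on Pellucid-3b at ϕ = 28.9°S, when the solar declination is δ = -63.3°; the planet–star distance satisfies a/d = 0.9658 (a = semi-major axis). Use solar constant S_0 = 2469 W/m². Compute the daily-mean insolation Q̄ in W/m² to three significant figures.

cos h₀ = −tan(-28.9°) tan(-63.300°) = -1.0976 ≤ −1 ⇒ polar day, h₀ = π.
Bracket: h₀ sin ϕ sin δ + cos ϕ cos δ sin h₀ = 3.1416×-0.48328×-0.89337 + 0.87546×0.44932×0.00000 = 1.356379 + 0.000000 = 1.356379.
Inverse-square distance factor (a/d)² = 0.9658² = 0.932770.
Q̄ = (S_0/π) × 0.932770 × [bracket] = (2469/π) × 0.932770 × 1.356379 = 994.3 W/m².

Q̄ ≈ 994 W/m²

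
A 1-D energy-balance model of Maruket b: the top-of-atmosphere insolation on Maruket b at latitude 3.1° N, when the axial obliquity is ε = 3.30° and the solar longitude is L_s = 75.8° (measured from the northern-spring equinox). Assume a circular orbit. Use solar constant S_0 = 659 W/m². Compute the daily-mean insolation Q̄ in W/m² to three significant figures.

Solar declination: sin δ = sin ε · sin L_s = sin 3.30° × sin 75.8° = 0.05581, so δ = +3.199°.
cos h₀ = −tan(+3.1°) tan(+3.199°) = -0.0030, h₀ = 1.5738 rad.
Bracket: h₀ sin ϕ sin δ + cos ϕ cos δ sin h₀ = 1.5738×0.05408×0.05581 + 0.99854×0.99844×1.00000 = 0.004750 + 0.996982 = 1.001732.
Q̄ = (S_0/π) × [bracket] = (659/π) × 1.001732 = 210.1 W/m².

Q̄ ≈ 210 W/m²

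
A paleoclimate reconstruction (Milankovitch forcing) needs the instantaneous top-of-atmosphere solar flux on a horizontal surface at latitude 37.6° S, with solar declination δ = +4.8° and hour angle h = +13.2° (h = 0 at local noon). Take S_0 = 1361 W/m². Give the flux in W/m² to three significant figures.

cos θ_z = sin ϕ sin δ + cos ϕ cos δ cos h = -0.051056 + 0.768651 = 0.717595.
Flux = S_0 · cos θ_z = 1361 × 0.717595 = 976.6 W/m².

977 W/m²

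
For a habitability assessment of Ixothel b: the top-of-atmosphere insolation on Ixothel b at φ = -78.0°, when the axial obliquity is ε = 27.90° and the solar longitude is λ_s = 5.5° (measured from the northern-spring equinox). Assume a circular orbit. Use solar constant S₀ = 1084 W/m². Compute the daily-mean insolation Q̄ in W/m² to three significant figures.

Solar declination: sin δ = sin ε · sin λ_s = sin 27.90° × sin 5.5° = 0.04485, so δ = +2.571°.
cos H₀ = −tan(-78.0°) tan(+2.571°) = 0.2112, H₀ = 1.3580 rad.
Bracket: H₀ sin φ sin δ + cos φ cos δ sin H₀ = 1.3580×-0.97815×0.04485 + 0.20791×0.99899×0.97744 = -0.059575 + 0.203014 = 0.143439.
Q̄ = (S₀/π) × [bracket] = (1084/π) × 0.143439 = 49.49 W/m².

Q̄ ≈ 49.5 W/m²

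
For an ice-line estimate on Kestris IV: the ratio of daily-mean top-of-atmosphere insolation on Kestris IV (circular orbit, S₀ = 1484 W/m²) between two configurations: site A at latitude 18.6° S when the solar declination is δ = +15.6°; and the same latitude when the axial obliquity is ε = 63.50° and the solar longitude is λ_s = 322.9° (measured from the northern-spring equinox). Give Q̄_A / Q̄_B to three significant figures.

— Configuration A (φ=-18.6°):
cos H₀ = −tan(-18.6°) tan(+15.600°) = 0.0940, H₀ = 1.4767 rad.
Bracket: H₀ sin φ sin δ + cos φ cos δ sin H₀ = 1.4767×-0.31896×0.26892 + 0.94777×0.96316×0.99558 = -0.126664 + 0.908819 = 0.782155.
Q̄ = (S₀/π) × [bracket] = (1484/π) × 0.782155 = 369.47 W/m².
— Configuration B (φ=-18.6°):
Solar declination: sin δ = sin ε · sin λ_s = sin 63.50° × sin 322.9° = -0.53983, so δ = -32.672°.
cos H₀ = −tan(-18.6°) tan(-32.672°) = -0.2158, H₀ = 1.7883 rad.
Bracket: H₀ sin φ sin δ + cos φ cos δ sin H₀ = 1.7883×-0.31896×-0.53983 + 0.94777×0.84177×0.97643 = 0.307917 + 0.779000 = 1.086917.
Q̄ = (S₀/π) × [bracket] = (1484/π) × 1.086917 = 513.43 W/m².
Ratio Q̄_A / Q̄_B = 369.47 / 513.43 = 0.7196.

Q̄_A / Q̄_B ≈ 0.720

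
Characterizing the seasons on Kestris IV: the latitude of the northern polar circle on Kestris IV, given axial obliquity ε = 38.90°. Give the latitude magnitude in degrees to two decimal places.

The polar circle is the lowest latitude that experiences at least one full rotation of continuous daylight at the northern-summer solstice; it lies at |φ| = 90° − ε = 90° − 38.90° = 51.10°.

51.10°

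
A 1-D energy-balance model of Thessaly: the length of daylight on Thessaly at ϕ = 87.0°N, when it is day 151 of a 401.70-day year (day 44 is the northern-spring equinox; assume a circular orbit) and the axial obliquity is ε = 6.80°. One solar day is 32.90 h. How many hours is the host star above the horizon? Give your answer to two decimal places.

Solar longitude: L_s = 360° × (151 − 44)/401.70 = 95.892°.
sin δ = sin 6.80° × sin 95.892° = 0.11778, so δ = +6.764°.
Sunrise equation: cos h₀ = −tan ϕ · tan δ = -2.2631 ≤ −1, so the host star never sets (polar day) and h₀ = π.
Daylight = 2h₀/(2π) × 32.90 h = (3.1416/π) × 32.90 = 32.90 h.

32.90 h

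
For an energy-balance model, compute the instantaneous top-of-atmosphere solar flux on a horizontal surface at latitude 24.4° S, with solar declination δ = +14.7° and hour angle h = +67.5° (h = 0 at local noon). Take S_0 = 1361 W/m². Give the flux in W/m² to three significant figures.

cos θ_z = sin ϕ sin δ + cos ϕ cos δ cos h = -0.104829 + 0.337096 = 0.232267.
Flux = S_0 · cos θ_z = 1361 × 0.232267 = 316.1 W/m².

316 W/m²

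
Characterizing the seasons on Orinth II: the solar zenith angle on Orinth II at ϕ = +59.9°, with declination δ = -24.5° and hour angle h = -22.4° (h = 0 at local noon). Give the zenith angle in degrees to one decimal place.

cos θ_z = sin ϕ sin δ + cos ϕ cos δ cos h = -0.358772 + 0.421922 = 0.063150.
θ_z = arccos(0.063150) = 86.4°.

θ_z = 86.4°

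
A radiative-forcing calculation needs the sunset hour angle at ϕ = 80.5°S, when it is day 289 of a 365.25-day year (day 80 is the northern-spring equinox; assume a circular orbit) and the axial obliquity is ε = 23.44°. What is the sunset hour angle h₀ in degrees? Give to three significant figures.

Solar longitude: L_s = 360° × (289 − 80)/365.25 = 205.996°.
sin δ = sin 23.44° × sin 205.996° = -0.17435, so δ = -10.041°.
Sunrise equation: cos h₀ = −tan ϕ · tan δ = -1.0581 ≤ −1, so the Sun never sets (polar day) and h₀ = π.

h₀ = 180°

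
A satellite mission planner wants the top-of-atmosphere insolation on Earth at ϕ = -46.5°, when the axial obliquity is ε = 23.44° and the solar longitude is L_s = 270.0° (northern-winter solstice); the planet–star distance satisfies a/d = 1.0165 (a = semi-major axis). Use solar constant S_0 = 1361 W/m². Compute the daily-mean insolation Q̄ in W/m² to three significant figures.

Q̄ ≈ 516 W/m²

Solar declination: sin δ = sin ε · sin L_s = sin 23.44° × sin 270.0° = -0.39779, so δ = -23.440°.
cos h₀ = −tan(-46.5°) tan(-23.440°) = -0.4569, h₀ = 2.0453 rad.
Bracket: h₀ sin ϕ sin δ + cos ϕ cos δ sin h₀ = 2.0453×-0.72537×-0.39779 + 0.68835×0.91748×0.88953 = 0.590161 + 0.561780 = 1.151941.
Inverse-square distance factor (a/d)² = 1.0165² = 1.033272.
Q̄ = (S_0/π) × 1.033272 × [bracket] = (1361/π) × 1.033272 × 1.151941 = 515.6 W/m².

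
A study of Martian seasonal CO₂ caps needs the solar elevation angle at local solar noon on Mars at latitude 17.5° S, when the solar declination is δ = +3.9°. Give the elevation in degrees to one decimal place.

68.6°

At local noon the hour angle is zero, so the zenith angle equals |ϕ − δ| = |-17.5° − (+3.900°)| = 21.400°.
Elevation = 90° − 21.400° = 68.6°.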